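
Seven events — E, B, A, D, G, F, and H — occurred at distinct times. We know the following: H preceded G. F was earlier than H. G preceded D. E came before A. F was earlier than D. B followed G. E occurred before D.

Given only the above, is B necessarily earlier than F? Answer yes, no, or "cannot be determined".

no

Tracing the constraints gives F → H → G → B, so F must come before B.
That means B cannot be before F.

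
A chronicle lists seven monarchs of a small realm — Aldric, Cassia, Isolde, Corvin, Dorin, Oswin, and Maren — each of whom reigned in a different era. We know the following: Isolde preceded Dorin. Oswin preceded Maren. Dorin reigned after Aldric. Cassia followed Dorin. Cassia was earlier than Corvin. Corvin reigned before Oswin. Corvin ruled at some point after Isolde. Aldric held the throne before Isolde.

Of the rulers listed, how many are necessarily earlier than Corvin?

4

Directly stated before Corvin: Cassia and Isolde.
Aldric reaches Corvin via Aldric → Isolde → Corvin.
Dorin reaches Corvin via Dorin → Cassia → Corvin.
No chain forces Oswin (or any of the others) ahead of Corvin.
That's Aldric, Cassia, Dorin, and Isolde — 4 in all.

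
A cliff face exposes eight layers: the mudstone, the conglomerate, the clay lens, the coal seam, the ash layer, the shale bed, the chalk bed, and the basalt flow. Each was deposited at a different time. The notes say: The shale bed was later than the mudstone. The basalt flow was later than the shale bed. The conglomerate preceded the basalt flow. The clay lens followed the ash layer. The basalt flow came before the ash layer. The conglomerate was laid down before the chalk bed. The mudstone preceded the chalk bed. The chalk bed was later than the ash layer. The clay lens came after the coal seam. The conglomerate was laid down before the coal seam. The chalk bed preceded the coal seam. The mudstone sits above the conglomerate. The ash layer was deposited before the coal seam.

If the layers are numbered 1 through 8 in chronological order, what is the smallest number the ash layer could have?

The basalt flow, the conglomerate, the mudstone, and the shale bed must all come before the ash layer — 4 forced predecessors.
Nothing else is forced ahead of the ash layer, so its earliest slot is position 4 + 1 = 5.

5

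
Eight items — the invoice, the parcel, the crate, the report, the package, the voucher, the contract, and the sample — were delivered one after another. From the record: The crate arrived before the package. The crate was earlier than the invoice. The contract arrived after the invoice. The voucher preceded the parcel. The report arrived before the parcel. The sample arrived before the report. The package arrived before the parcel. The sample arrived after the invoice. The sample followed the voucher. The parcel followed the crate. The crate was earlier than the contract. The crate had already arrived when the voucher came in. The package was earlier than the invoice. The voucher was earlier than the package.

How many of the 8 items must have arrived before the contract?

4

Directly stated before the contract: the crate and the invoice.
The package reaches the contract via the package → the invoice → the contract.
The voucher reaches the contract via the voucher → the package → the invoice → the contract.
That's the crate, the invoice, the package, and the voucher — 4 in all.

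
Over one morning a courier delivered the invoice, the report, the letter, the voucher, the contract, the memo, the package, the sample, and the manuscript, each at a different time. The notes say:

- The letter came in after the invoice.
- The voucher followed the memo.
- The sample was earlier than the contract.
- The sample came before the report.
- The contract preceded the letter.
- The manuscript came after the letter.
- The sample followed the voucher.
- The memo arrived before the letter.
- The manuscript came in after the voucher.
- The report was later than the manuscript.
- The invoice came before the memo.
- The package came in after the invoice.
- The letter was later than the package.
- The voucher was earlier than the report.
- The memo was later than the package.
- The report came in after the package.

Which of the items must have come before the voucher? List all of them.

the invoice, the memo, the package

Directly stated before the voucher: the memo.
The invoice reaches the voucher via the invoice → the memo → the voucher.
The package reaches the voucher via the package → the memo → the voucher.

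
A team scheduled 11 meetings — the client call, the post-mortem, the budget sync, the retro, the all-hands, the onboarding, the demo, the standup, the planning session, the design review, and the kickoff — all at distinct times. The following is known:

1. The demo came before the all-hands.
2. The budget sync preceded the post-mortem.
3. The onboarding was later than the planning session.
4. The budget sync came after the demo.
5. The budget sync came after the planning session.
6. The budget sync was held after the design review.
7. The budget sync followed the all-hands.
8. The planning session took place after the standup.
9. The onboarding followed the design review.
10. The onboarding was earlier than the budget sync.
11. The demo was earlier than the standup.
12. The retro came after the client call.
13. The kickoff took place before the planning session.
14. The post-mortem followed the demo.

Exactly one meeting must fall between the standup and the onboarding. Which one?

Tracing the constraints gives the standup → the planning session → the onboarding, so the planning session sits after the standup and before the onboarding.
No other meeting is forced both after the standup and before the onboarding.

the planning session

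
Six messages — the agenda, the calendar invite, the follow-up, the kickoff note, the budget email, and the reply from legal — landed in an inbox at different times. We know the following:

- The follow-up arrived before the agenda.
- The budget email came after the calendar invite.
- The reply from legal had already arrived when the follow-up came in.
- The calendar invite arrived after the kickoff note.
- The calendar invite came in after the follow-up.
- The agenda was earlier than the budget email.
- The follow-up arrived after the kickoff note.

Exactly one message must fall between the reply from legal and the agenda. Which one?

the follow-up

Tracing the constraints gives the reply from legal → the follow-up → the agenda, so the follow-up sits after the reply from legal and before the agenda.
No other message is forced both after the reply from legal and before the agenda.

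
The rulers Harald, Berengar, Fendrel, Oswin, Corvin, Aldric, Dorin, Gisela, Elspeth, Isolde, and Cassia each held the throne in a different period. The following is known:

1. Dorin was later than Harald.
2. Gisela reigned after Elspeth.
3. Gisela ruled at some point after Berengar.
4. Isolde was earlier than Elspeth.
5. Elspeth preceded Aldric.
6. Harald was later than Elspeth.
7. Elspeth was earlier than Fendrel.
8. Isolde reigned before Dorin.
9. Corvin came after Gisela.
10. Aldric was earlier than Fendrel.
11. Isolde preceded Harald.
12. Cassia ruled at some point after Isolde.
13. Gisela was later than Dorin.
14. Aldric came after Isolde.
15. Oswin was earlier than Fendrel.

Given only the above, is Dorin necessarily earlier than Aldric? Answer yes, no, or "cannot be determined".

cannot be determined

No chain of stated constraints runs from Dorin to Aldric, and none runs from Aldric to Dorin either.
So the relative order of Dorin and Aldric is not fixed by the given facts.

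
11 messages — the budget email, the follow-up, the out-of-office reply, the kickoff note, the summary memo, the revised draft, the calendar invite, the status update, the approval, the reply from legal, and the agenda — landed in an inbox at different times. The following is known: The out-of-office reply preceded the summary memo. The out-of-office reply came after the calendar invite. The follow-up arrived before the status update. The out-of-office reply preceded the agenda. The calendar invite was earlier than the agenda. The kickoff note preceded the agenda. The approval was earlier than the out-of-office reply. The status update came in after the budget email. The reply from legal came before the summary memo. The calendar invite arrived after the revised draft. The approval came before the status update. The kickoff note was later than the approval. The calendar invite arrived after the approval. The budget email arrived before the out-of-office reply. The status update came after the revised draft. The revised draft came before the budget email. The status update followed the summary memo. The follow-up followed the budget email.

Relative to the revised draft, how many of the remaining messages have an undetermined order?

Forced after the revised draft: the agenda, the budget email, the calendar invite, the follow-up, the out-of-office reply, the status update, and the summary memo.
That leaves the approval, the kickoff note, and the reply from legal with no forced order relative to the revised draft — 3.

3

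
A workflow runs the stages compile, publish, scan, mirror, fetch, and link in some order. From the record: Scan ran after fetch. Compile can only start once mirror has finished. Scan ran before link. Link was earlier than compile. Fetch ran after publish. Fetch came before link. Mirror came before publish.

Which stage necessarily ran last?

compile

Every other stage has a chain of constraints placing it before compile, so compile is last.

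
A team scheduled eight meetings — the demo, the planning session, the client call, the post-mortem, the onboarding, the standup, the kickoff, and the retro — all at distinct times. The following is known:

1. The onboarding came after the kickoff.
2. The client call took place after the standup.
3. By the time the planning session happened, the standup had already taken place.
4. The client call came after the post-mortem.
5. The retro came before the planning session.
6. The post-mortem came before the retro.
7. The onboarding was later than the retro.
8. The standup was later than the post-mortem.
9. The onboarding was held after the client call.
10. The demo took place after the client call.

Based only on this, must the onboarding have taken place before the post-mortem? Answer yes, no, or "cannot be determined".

no

Tracing the constraints gives the post-mortem → the retro → the onboarding, so the post-mortem must come before the onboarding.
That means the onboarding cannot be before the post-mortem.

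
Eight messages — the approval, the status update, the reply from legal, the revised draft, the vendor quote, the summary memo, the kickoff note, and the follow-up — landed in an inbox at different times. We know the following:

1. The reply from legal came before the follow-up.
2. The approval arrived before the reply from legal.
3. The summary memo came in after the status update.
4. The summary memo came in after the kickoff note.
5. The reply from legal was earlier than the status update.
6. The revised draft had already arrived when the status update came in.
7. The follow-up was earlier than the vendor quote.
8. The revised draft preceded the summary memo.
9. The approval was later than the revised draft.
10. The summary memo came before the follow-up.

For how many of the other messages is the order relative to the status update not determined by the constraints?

1

Forced before the status update: the approval, the reply from legal, and the revised draft; forced after the status update: the follow-up, the summary memo, and the vendor quote.
That leaves the kickoff note with no forced order relative to the status update — 1.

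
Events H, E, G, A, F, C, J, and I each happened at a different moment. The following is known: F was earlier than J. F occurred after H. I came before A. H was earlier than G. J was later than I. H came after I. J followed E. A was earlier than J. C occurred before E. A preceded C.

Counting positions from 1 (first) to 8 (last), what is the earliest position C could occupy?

A and I must both come before C — 2 forced predecessors.
Nothing else is forced ahead of C, so its earliest slot is position 2 + 1 = 3.

3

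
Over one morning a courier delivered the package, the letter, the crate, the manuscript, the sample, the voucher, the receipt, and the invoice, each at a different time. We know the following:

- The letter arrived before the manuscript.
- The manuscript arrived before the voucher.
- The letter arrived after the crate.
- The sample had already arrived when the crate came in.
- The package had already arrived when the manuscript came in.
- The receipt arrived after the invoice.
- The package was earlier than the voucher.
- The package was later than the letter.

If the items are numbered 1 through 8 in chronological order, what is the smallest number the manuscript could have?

5

The crate, the letter, the package, and the sample must all come before the manuscript — 4 forced predecessors.
Nothing else is forced ahead of the manuscript, so its earliest slot is position 4 + 1 = 5.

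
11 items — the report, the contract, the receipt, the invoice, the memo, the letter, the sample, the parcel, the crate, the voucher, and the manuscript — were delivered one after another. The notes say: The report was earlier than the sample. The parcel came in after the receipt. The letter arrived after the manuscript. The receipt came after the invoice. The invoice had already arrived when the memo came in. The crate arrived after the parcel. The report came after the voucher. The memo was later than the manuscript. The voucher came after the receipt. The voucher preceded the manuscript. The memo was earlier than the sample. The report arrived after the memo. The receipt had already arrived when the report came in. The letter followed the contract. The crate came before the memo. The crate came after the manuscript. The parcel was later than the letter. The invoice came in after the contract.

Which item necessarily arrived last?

Every other item has a chain of constraints placing it before the sample, so the sample is last.

the sample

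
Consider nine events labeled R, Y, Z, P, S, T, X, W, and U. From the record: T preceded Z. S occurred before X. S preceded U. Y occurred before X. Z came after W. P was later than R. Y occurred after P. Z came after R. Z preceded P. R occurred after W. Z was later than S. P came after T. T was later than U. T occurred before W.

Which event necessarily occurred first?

S

S has a chain of constraints placing it before every other event, so S must be first.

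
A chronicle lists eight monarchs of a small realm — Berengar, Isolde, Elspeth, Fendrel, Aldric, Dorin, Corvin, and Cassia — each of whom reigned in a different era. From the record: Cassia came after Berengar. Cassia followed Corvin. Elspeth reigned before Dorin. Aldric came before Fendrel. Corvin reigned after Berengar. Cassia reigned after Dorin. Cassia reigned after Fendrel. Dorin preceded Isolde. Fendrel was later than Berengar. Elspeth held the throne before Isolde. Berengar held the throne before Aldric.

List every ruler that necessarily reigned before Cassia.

Directly stated before Cassia: Berengar, Corvin, Dorin, and Fendrel.
Aldric reaches Cassia via Aldric → Fendrel → Cassia.
Elspeth reaches Cassia via Elspeth → Dorin → Cassia.

Aldric, Berengar, Corvin, Dorin, Elspeth, Fendrel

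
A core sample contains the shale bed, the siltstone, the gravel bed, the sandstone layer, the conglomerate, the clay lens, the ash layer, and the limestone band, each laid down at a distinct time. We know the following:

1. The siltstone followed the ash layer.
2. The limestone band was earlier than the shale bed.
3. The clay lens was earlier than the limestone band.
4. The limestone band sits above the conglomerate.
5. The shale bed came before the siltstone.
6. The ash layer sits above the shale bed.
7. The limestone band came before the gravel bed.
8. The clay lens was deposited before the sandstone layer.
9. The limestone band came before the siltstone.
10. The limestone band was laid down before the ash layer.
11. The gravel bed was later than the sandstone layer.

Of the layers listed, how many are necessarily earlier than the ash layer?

Directly stated before the ash layer: the limestone band and the shale bed.
The clay lens reaches the ash layer via the clay lens → the limestone band → the ash layer.
The conglomerate reaches the ash layer via the conglomerate → the limestone band → the ash layer.
No chain forces the sandstone layer (or any of the others) ahead of the ash layer.
That's the clay lens, the conglomerate, the limestone band, and the shale bed — 4 in all.

4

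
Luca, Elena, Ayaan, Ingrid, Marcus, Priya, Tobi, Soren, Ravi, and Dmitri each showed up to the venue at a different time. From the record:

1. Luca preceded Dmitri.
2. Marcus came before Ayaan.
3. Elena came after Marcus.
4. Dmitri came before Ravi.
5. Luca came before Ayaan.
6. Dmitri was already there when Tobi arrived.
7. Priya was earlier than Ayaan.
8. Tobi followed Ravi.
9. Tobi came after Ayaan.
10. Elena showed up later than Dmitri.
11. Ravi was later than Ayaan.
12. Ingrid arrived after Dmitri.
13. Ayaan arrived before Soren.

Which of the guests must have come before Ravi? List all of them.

Directly stated before Ravi: Ayaan and Dmitri.
Luca reaches Ravi via Luca → Ayaan → Ravi.
Marcus reaches Ravi via Marcus → Ayaan → Ravi.
Priya reaches Ravi via Priya → Ayaan → Ravi.
No chain forces Tobi (or any of the others) ahead of Ravi.

Ayaan, Dmitri, Luca, Marcus, Priya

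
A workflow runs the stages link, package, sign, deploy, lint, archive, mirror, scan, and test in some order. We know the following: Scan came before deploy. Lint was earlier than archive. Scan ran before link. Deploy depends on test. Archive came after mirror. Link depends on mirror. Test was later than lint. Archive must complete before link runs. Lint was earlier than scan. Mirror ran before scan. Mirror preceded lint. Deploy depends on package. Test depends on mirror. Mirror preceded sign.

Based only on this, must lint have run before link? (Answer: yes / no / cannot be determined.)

yes

Chain the constraints: lint → archive → link. Each link is directly stated, so lint comes before link.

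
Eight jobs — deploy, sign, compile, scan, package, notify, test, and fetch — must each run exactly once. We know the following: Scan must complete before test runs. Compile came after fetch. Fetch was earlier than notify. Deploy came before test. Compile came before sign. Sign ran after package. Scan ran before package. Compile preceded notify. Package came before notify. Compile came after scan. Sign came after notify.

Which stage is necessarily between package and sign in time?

Tracing the constraints gives package → notify → sign, so notify sits after package and before sign.
No other stage is forced both after package and before sign.

notify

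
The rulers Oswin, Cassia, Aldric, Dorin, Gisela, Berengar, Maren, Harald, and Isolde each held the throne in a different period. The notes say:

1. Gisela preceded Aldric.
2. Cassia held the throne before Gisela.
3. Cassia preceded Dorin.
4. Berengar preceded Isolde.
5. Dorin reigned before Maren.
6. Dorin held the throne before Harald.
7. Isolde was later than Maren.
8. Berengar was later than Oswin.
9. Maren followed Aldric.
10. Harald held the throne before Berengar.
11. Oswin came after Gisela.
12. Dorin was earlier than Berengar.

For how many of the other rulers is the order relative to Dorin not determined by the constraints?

3

Forced before Dorin: Cassia; forced after Dorin: Berengar, Harald, Isolde, and Maren.
That leaves Aldric, Gisela, and Oswin with no forced order relative to Dorin — 3.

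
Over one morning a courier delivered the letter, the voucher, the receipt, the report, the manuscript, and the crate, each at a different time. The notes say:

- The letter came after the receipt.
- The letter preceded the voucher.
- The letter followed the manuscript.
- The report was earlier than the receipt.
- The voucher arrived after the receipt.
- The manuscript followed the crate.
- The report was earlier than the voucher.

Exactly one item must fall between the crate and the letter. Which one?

the manuscript

Tracing the constraints gives the crate → the manuscript → the letter, so the manuscript sits after the crate and before the letter.
No other item is forced both after the crate and before the letter.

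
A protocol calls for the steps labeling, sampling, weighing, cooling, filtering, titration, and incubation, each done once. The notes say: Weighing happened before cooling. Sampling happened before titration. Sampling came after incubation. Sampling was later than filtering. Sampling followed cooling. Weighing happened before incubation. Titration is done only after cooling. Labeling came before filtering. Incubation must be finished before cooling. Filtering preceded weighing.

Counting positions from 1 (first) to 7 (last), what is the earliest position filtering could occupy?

Labeling must come before filtering — 1 forced predecessor.
Nothing else is forced ahead of filtering, so its earliest slot is position 1 + 1 = 2.

2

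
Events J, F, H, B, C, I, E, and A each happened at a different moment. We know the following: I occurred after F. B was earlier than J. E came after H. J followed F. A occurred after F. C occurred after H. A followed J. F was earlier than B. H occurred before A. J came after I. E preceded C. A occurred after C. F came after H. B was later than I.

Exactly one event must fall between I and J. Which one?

Tracing the constraints gives I → B → J, so B sits after I and before J.
No other event is forced both after I and before J.

B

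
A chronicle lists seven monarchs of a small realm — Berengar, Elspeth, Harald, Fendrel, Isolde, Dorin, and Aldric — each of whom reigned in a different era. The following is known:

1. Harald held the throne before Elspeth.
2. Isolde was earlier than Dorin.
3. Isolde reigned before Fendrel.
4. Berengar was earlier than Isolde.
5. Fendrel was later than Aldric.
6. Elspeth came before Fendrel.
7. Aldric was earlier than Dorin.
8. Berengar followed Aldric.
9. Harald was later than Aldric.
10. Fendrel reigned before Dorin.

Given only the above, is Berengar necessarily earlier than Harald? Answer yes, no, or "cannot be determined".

No chain of stated constraints runs from Berengar to Harald, and none runs from Harald to Berengar either.
So the relative order of Berengar and Harald is not fixed by the given facts.

cannot be determined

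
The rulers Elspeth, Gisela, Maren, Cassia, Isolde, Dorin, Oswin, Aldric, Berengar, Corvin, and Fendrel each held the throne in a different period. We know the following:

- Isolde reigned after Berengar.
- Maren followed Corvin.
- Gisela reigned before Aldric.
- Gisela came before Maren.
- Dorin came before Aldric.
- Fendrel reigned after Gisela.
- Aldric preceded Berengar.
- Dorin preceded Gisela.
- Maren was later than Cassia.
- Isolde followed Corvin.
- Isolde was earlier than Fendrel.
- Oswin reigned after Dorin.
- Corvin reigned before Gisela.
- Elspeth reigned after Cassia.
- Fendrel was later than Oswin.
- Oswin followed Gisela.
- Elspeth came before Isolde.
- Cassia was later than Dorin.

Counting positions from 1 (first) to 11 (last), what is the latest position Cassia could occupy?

Cassia must come before Elspeth, Fendrel, Isolde, and Maren — 4 rulers forced after them.
Everything else can be placed before Cassia in some valid order, so Cassia can sit as late as position 11 − 4 = 7.

7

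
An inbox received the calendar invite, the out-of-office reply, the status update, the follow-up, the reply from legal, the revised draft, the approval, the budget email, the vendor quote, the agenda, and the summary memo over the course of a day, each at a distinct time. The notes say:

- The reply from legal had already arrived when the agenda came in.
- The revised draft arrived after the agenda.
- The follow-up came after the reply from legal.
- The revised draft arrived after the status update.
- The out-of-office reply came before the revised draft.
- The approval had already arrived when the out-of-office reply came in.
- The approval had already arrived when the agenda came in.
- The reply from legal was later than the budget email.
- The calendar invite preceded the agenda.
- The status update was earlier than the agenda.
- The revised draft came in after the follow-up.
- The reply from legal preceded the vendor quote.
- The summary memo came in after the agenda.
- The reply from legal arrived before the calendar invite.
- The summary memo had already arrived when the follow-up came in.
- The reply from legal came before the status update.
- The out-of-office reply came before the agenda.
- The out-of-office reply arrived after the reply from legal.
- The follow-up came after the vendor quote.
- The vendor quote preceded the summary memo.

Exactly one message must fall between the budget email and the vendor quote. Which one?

the reply from legal

Tracing the constraints gives the budget email → the reply from legal → the vendor quote, so the reply from legal sits after the budget email and before the vendor quote.
No other message is forced both after the budget email and before the vendor quote.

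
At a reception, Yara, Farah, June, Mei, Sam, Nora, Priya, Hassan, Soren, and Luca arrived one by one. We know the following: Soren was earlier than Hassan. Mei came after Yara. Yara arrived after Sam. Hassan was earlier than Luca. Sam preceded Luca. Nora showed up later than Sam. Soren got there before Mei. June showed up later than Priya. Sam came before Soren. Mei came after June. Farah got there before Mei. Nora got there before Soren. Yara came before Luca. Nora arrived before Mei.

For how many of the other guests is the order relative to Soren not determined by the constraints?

Forced before Soren: Nora and Sam; forced after Soren: Hassan, Luca, and Mei.
That leaves Farah, June, Priya, and Yara with no forced order relative to Soren — 4.

4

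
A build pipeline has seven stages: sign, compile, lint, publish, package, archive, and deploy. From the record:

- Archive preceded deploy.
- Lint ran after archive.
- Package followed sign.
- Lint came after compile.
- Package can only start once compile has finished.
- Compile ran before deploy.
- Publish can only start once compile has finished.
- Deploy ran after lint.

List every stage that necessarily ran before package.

compile, sign

Directly stated before package: compile and sign.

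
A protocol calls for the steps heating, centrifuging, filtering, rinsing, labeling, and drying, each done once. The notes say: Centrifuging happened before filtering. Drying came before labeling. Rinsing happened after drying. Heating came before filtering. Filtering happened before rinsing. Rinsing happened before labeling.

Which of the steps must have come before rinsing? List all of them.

centrifuging, drying, filtering, heating

Directly stated before rinsing: drying and filtering.
Centrifuging reaches rinsing via centrifuging → filtering → rinsing.
Heating reaches rinsing via heating → filtering → rinsing.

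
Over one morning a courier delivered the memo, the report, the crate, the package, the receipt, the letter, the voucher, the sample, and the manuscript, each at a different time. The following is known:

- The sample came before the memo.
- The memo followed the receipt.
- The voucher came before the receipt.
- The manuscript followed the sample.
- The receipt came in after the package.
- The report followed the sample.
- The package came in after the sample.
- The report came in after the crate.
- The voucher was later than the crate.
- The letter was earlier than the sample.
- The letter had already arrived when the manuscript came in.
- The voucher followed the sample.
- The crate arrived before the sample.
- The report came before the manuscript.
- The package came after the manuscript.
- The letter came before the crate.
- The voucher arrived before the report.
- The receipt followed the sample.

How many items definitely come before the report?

Directly stated before the report: the crate, the sample, and the voucher.
The letter reaches the report via the letter → the sample → the report.
That's the crate, the letter, the sample, and the voucher — 4 in all.

4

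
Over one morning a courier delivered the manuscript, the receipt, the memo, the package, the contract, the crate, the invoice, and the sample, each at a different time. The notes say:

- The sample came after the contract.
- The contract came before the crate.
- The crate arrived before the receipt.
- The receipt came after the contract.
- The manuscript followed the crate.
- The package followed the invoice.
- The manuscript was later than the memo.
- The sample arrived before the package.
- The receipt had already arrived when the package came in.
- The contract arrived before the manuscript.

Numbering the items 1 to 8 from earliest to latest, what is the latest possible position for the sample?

The sample must come before the package — 1 item forced after it.
Everything else can be placed before the sample in some valid order, so the sample can sit as late as position 8 − 1 = 7.

7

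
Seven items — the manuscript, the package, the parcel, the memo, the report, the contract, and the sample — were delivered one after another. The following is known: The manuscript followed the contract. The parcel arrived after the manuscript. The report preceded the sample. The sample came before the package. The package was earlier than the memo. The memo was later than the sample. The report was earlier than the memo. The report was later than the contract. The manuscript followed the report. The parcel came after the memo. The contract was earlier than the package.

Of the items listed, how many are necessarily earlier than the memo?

Directly stated before the memo: the package, the report, and the sample.
The contract reaches the memo via the contract → the package → the memo.
That's the contract, the package, the report, and the sample — 4 in all.

4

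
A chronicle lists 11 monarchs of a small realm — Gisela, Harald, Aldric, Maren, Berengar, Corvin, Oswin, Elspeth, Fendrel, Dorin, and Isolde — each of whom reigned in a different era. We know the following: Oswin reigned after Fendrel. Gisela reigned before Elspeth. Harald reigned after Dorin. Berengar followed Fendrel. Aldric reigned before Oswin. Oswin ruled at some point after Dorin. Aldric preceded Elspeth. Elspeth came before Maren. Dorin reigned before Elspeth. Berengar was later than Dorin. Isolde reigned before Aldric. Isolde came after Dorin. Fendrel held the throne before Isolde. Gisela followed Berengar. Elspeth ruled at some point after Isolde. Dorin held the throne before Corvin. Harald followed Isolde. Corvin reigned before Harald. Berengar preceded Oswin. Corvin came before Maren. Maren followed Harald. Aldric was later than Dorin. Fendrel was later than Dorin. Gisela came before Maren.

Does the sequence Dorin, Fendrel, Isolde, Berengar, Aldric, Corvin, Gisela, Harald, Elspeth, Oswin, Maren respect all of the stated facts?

Check each stated constraint against the proposed order — e.g. Dorin is ahead of Elspeth; Dorin is ahead of Oswin. Every pair is in the required order; nothing is violated.

yes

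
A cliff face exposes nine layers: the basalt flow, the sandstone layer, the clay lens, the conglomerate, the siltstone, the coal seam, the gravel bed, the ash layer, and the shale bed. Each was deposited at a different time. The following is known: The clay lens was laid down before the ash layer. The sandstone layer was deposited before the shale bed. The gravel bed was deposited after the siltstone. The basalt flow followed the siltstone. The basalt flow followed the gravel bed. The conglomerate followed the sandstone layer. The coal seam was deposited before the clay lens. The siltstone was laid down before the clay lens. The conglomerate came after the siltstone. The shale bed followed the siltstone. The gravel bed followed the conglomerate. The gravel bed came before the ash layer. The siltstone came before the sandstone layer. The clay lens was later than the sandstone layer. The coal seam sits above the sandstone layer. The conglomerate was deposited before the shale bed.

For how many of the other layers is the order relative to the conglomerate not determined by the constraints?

2

Forced before the conglomerate: the sandstone layer and the siltstone; forced after the conglomerate: the ash layer, the basalt flow, the gravel bed, and the shale bed.
That leaves the clay lens and the coal seam with no forced order relative to the conglomerate — 2.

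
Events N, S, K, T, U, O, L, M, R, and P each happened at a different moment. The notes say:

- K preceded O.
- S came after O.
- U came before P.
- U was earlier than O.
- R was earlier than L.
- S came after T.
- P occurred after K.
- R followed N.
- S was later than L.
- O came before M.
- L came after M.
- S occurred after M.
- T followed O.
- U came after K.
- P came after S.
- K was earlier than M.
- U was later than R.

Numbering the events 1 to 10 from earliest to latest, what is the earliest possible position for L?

K, M, N, O, R, and U must all come before L — 6 forced predecessors.
Nothing else is forced ahead of L, so its earliest slot is position 6 + 1 = 7.

7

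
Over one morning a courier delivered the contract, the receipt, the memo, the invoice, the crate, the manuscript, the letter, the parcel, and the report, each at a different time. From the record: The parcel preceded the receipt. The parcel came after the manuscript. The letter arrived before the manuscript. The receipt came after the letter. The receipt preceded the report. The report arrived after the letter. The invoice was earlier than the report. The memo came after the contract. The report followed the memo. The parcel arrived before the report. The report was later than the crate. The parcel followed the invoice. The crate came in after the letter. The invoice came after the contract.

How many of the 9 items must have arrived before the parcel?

4

Directly stated before the parcel: the invoice and the manuscript.
The contract reaches the parcel via the contract → the invoice → the parcel.
The letter reaches the parcel via the letter → the manuscript → the parcel.
No chain forces the crate (or any of the others) ahead of the parcel.
That's the contract, the invoice, the letter, and the manuscript — 4 in all.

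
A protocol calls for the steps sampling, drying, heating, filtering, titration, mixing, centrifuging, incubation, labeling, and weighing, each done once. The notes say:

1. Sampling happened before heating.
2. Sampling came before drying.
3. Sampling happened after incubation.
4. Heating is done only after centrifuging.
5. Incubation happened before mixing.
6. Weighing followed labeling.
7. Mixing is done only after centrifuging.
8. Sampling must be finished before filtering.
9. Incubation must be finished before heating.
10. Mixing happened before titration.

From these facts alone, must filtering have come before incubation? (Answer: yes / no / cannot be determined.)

no

Tracing the constraints gives incubation → sampling → filtering, so incubation must come before filtering.
That means filtering cannot be before incubation.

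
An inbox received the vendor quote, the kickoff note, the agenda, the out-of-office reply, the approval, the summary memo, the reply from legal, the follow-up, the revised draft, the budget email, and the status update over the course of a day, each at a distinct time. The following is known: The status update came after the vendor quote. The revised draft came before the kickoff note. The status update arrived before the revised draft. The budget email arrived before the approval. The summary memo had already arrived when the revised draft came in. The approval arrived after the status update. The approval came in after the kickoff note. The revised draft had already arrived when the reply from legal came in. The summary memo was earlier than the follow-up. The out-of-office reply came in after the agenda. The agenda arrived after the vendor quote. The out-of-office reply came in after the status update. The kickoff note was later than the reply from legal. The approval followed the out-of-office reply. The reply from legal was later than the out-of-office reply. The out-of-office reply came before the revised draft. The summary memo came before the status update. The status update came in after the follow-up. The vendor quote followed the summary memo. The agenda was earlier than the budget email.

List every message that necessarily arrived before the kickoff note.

Directly stated before the kickoff note: the reply from legal and the revised draft.
The agenda reaches the kickoff note via the agenda → the out-of-office reply → the revised draft → the kickoff note.
The follow-up reaches the kickoff note via the follow-up → the status update → the revised draft → the kickoff note.
The out-of-office reply reaches the kickoff note via the out-of-office reply → the revised draft → the kickoff note.
Likewise the status update, the summary memo, and the vendor quote each reach the kickoff note by chaining the stated constraints.
No chain forces the approval (or any of the others) ahead of the kickoff note.

the agenda, the follow-up, the out-of-office reply, the reply from legal, the revised draft, the status update, the summary memo, the vendor quote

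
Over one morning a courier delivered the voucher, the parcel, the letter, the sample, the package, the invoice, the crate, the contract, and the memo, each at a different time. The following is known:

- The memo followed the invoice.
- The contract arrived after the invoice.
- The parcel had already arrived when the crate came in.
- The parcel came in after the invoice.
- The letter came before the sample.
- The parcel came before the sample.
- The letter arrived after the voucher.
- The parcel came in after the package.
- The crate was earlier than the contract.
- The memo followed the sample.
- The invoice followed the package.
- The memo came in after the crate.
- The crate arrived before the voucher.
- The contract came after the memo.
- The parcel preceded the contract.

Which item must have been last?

Every other item has a chain of constraints placing it before the contract, so the contract is last.

the contract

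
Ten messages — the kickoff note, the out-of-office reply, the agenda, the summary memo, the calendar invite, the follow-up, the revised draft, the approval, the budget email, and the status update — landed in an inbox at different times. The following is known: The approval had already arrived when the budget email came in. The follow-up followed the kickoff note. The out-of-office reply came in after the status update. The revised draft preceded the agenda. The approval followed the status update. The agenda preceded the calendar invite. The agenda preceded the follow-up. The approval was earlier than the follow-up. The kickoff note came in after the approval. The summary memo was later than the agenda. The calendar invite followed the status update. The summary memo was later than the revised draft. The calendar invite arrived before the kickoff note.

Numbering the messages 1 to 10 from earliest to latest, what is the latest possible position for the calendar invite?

The calendar invite must come before the follow-up and the kickoff note — 2 messages forced after it.
Everything else can be placed before the calendar invite in some valid order, so the calendar invite can sit as late as position 10 − 2 = 8.

8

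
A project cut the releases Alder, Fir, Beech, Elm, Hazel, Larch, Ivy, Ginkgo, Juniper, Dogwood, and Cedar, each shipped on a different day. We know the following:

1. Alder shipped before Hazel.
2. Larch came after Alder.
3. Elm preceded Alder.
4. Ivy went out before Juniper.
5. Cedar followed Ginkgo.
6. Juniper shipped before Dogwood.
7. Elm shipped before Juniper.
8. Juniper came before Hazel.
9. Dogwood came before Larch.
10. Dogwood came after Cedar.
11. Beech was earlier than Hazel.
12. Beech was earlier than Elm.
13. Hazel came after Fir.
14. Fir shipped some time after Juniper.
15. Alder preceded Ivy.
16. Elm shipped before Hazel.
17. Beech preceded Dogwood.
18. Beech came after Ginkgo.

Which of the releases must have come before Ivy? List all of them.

Directly stated before Ivy: Alder.
Beech reaches Ivy via Beech → Elm → Alder → Ivy.
Elm reaches Ivy via Elm → Alder → Ivy.
Ginkgo reaches Ivy via Ginkgo → Beech → Elm → Alder → Ivy.
No chain forces Juniper (or any of the others) ahead of Ivy.

Alder, Beech, Elm, Ginkgo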